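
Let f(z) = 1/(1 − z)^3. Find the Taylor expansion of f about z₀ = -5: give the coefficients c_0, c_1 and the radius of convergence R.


Let w = z − z₀, so z = z₀ + w.
Then 1 − z = 1 − (z₀ + w) = (1 − z₀) − w = 6 − w.
f(z) = 1/(6 − w)^3 = (1/(6)^3) · (1 − w/(6))^{−3}.
By the binomial series (1−u)^{−3} = Σ_{n≥0} C(n+2, 2) u^n for |u|<1, with u = w/(6):
  c_n = C(n+2, 2) / (6)^(n+3).
  c_0 = 1/(6)^3 = 1/216.
  c_1 = 3/(6)^4 = 1/432.
The series is valid for |w/d| < 1, i.e. |z − z₀| < |d|.
Radius of convergence: R = |1 − z₀| = |6| = 6 (distance from z₀ to the singularity z = 1).

c_0 = 1/216, c_1 = 1/432; R = 6.


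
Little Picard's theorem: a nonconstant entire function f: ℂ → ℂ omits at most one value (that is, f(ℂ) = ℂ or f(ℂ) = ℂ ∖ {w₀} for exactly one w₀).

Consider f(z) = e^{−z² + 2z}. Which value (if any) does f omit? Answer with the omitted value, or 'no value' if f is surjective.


Little Picard bounds the complement of f(ℂ) to at most one point.
The exponent g(z) = −z² + 2z is a nonconstant polynomial, hence surjective onto ℂ. So e^{g(z)} takes every value in {e^w : w ∈ ℂ} = ℂ ∖ {0}. Adding 0 shifts the range to ℂ ∖ {0}. f omits exactly 0.

Omitted value: 0.


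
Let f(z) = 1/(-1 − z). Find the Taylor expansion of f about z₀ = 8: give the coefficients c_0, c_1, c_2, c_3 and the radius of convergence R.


Let w = z − z₀, so z = z₀ + w.
Then -1 − z = -1 − (z₀ + w) = (-1 − z₀) − w = -9 − w.
f(z) = 1/(-9 − w) = (1/(-9)) · 1/(1 − w/(-9)) = Σ_{n≥0} w^n / (-9)^(n+1).
So c_n = 1/(-9)^(n+1):
  c_0 = 1/(-9)^1 = -1/9.
  c_1 = 1/(-9)^2 = 1/81.
  c_2 = 1/(-9)^3 = -1/729.
  c_3 = 1/(-9)^4 = 1/6561.
The series is valid for |w/d| < 1, i.e. |z − z₀| < |d|.
Radius of convergence: R = |-1 − z₀| = |-9| = 9 (distance from z₀ to the singularity z = -1).

c_0 = -1/9, c_1 = 1/81, c_2 = -1/729, c_3 = 1/6561; R = 9.


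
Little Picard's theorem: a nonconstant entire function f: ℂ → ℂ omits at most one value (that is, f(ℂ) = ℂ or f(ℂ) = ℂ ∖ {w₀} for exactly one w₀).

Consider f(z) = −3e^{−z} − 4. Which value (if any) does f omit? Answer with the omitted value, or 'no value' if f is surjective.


Little Picard bounds the complement of f(ℂ) to at most one point.
e^{−z} is never zero on ℂ, so -3·e^{−z} takes every value in ℂ ∖ {0}. Adding -4 shifts the range to ℂ ∖ {-4}. Thus f omits exactly the value -4.

Omitted value: -4.


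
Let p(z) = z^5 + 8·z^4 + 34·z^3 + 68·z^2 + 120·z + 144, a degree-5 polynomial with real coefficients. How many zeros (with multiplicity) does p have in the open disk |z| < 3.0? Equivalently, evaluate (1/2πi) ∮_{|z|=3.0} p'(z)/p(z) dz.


The zeros of p are: -2, (0 + 2i), (0 - 2i), (-3 + 3i), (-3 - 3i).
Their magnitudes are: 2, 2, 2, 4.243, 4.243.
Zeros with |z| < R = 3.0: -2, (0 + 2i), (0 - 2i).
Count = 3.
By the argument principle, (1/2πi) ∮_{|z|=R} p'(z)/p(z) dz equals exactly this count.

Number of zeros inside |z| < 3.0: 3.


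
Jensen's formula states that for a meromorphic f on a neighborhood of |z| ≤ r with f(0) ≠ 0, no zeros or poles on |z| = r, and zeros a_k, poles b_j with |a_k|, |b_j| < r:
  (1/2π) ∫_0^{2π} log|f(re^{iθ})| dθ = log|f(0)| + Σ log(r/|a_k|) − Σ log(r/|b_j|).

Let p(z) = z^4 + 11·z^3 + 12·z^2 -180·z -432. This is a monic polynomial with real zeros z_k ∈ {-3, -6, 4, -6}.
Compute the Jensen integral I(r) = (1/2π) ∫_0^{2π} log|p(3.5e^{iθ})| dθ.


Zeros: -6, -6, -3, 4; r = 3.5.
Inside |z| < r: -3. Outside (|z| ≥ r): -6, -6, 4.
p(0) = -432, so log|p(0)| = log(432) = 6.0684.
Apply Jensen: I(r) = log|p(0)| + Σ_k log(r/|z_k|), summed over zeros inside |z| < r.
  log(r/|z_k|) for z_k = -3: log(3.5/3) = 0.1542
  Outside zeros (-6, -6, 4) contribute nothing to the Jensen sum.
Sum over inside zeros: 0.1542.
I(r) = log|p(0)| + (inside sum) = 6.0684 + 0.1542 = 6.2226.
Note: since some zeros are outside |z| ≤ r, the simplified n·log(r) form does NOT apply — only the inside zeros contribute.

I(r) ≈ 6.2226.


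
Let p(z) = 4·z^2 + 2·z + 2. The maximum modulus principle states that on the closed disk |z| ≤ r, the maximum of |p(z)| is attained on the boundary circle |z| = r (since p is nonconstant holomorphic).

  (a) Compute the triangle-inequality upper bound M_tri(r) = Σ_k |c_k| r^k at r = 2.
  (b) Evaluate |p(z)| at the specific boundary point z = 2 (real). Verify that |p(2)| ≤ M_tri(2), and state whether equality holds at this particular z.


Coefficients: c_0 = 2, c_1 = 2, c_2 = 4. Radius r = 2.
Part (a). Triangle bound: M_tri(r) = Σ_k |c_k| r^k
  = |2|·2^0 + |2|·2^1 + |4|·2^2
  = 2 + 4 + 16 = 22.
This bounds M(r) := max_{|z|=r} |p(z)| from above; equality holds iff all terms c_k z^k can be made to align in phase at a single z on |z|=r.
Part (b). At z = 2 (real, on the circle |z| = r):
  p(2) = (2)·2^0 + (2)·2^1 + (4)·2^2 = 22.
  |p(2)| = 22.
Since all nonzero coefficients share the same sign, |p(2)| = 22 = M_tri(2); the triangle bound is attained at z = 2, so in fact M(r) = 22.

M_tri(2) = 22; |p(2)| = 22; equality at z=2: yes.


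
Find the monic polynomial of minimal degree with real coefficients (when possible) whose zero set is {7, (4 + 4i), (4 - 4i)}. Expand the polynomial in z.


The polynomial is p(z) = ∏_{α ∈ S} (z − α), where S = {7, (4 + 4i), (4 - 4i)}.
Expanding the product yields: p(z) = z^3 -15·z^2 + 88·z -224.
Note conjugate pairs combine to real quadratics: (z − (4+4i))(z − (4−4i)) = z² − 8z + 32.
The resulting polynomial has degree 3 and real coefficients as required.

p(z) = z^3 -15·z^2 + 88·z -224.


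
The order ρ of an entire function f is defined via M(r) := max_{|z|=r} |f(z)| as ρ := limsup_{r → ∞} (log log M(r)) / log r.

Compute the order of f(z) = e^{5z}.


|e^{5z}| = e^{Re(5·z) + 0} ≤ e^{5|z|^1 + 0} = e^{5r^1 + 0} on |z| = r, so ρ ≤ 1. Choosing z on |z|=r so that 5·z is real positive (always possible by picking arg z appropriately) gives |f(z)| = e^{5r^1 + 0}, matching the bound. The additive constant 0 does not affect log log M(r) ~ 1·log r. Hence ρ = 1.
Therefore ρ = 1.

Order ρ = 1.


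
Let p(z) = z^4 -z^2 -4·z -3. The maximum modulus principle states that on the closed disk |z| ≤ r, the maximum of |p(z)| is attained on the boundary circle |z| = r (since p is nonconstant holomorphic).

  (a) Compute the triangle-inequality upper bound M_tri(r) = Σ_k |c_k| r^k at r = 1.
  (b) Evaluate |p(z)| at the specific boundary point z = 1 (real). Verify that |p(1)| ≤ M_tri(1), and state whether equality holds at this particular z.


Coefficients: c_0 = -3, c_1 = -4, c_2 = -1, c_3 = 0, c_4 = 1. Radius r = 1.
Part (a). Triangle bound: M_tri(r) = Σ_k |c_k| r^k
  = |-3|·1^0 + |-4|·1^1 + |-1|·1^2 + |0|·1^3 + |1|·1^4
  = 3 + 4 + 1 + 0 + 1 = 9.
This bounds M(r) := max_{|z|=r} |p(z)| from above; equality holds iff all terms c_k z^k can be made to align in phase at a single z on |z|=r.
Part (b). At z = 1 (real, on the circle |z| = r):
  p(1) = (-3)·1^0 + (-4)·1^1 + (-1)·1^2 + (0)·1^3 + (1)·1^4 = -7.
  |p(1)| = 7.
Check: |p(1)| = 7 ≤ 9 = M_tri(1). ✓ Equality does not hold at z = 1 (the coefficients have mixed signs, so the terms do not all align in phase there).

M_tri(1) = 9; |p(1)| = 7; equality at z=1: no.


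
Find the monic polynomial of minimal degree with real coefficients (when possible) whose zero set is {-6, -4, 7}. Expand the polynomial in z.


The polynomial is p(z) = ∏_{α ∈ S} (z − α), where S = {-6, -4, 7}.
Expanding the product yields: p(z) = z^3 + 3·z^2 -46·z -168.
The resulting polynomial has degree 3 and real coefficients as required.

p(z) = z^3 + 3·z^2 -46·z -168.


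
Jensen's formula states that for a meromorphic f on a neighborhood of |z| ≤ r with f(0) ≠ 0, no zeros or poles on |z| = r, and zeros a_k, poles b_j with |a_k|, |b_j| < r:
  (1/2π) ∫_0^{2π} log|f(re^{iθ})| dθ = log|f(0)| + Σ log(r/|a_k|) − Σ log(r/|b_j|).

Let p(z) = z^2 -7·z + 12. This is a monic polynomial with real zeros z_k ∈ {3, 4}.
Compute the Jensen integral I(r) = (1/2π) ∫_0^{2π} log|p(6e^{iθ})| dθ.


Zeros: 3, 4; r = 6.
Inside |z| < r: 3, 4. Outside (|z| ≥ r): ∅.
p(0) = 12, so log|p(0)| = log(12) = 2.4849.
Apply Jensen: I(r) = log|p(0)| + Σ_k log(r/|z_k|), summed over zeros inside |z| < r.
  log(r/|z_k|) for z_k = 3: log(6/3) = 0.6931
  log(r/|z_k|) for z_k = 4: log(6/4) = 0.4055
Sum over inside zeros: 1.0986.
I(r) = log|p(0)| + (inside sum) = 2.4849 + 1.0986 = 3.5835.
Closed form (all zeros inside, monic): I(r) = n·log(r) = 2·log(6) = 3.5835. ✓

I(r) ≈ 3.5835.


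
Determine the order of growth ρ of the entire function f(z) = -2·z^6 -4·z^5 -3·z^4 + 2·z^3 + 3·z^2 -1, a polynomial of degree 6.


|f(z)| ≤ Σ|c_k|·r^k = O(r^6) as r → ∞. Polynomial growth is O(e^{r^ε}) for every ε > 0 (since r^6/e^{r^ε} → 0), so ρ ≤ ε for all ε > 0, i.e. ρ = 0. Every nonconstant polynomial has order 0.
Therefore ρ = 0.

Order ρ = 0.


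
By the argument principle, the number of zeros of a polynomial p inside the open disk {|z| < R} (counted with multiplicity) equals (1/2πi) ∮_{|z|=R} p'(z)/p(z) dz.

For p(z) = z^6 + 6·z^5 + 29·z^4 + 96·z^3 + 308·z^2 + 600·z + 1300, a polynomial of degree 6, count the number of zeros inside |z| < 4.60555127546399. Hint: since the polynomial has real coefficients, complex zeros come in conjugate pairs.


The zeros of p are: (1 + 3i), (1 - 3i), (-1 + 3i), (-1 - 3i), (-3 + 2i), (-3 - 2i).
Their magnitudes are: 3.162, 3.162, 3.162, 3.162, 3.606, 3.606.
Zeros with |z| < R = 4.60555127546399: (1 + 3i), (1 - 3i), (-1 + 3i), (-1 - 3i), (-3 + 2i), (-3 - 2i).
Count = 6.
By the argument principle, (1/2πi) ∮_{|z|=R} p'(z)/p(z) dz equals exactly this count.

Number of zeros inside |z| < 4.60555127546399: 6.


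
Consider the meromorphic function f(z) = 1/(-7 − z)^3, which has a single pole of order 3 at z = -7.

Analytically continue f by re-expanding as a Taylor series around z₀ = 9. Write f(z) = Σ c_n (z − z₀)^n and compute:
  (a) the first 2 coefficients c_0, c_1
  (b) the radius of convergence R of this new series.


Let w = z − z₀, so z = z₀ + w.
Then -7 − z = -7 − (z₀ + w) = (-7 − z₀) − w = -16 − w.
f(z) = 1/(-16 − w)^3 = (1/(-16)^3) · (1 − w/(-16))^{−3}.
By the binomial series (1−u)^{−3} = Σ_{n≥0} C(n+2, 2) u^n for |u|<1, with u = w/(-16):
  c_n = C(n+2, 2) / (-16)^(n+3).
  c_0 = 1/(-16)^3 = -1/4096.
  c_1 = 3/(-16)^4 = 3/65536.
The series is valid for |w/d| < 1, i.e. |z − z₀| < |d|.
Radius of convergence: R = |-7 − z₀| = |-16| = 16 (distance from z₀ to the singularity z = -7).

c_0 = -1/4096, c_1 = 3/65536; R = 16.


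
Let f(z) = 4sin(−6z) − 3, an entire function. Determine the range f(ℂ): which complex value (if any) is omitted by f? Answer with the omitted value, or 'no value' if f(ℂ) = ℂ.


Little Picard bounds the complement of f(ℂ) to at most one point.
sin is entire and surjective onto ℂ: for every w ∈ ℂ, sin(ζ) = w has a solution ζ ∈ ℂ (e.g., via the complex inverse arcsin). With ζ = −6z this gives z = ζ/(-6). Then 4·sin(−6z) takes every value in 4·ℂ = ℂ, and adding -3 is a bijection of ℂ. So f is surjective and omits no value. (Note: only on the real line is sin bounded by [−1, 1].)

Omitted value: no value.


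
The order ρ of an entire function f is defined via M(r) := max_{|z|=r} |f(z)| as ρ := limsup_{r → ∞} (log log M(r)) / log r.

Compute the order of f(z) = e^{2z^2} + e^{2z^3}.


Each summand is entire of order 2 and 3 respectively (as in the single-exponential case). The order of a sum is at most the max of the orders, so ρ ≤ 3. For the lower bound: on |z|=r choose arg z so that 2z^3 is real positive; then |e^{2z^3}| = e^{2r^3} while |e^{2z^2}| ≤ e^{2r^2} = o(e^{2r^3}). So |f| ≥ e^{2r^3}(1 − o(1)) and ρ ≥ 3. Hence ρ = max(2, 3) = 3.
Therefore ρ = 3.

Order ρ = 3.


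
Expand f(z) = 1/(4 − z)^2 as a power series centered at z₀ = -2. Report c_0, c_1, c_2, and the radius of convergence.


Let w = z − z₀, so z = z₀ + w.
Then 4 − z = 4 − (z₀ + w) = (4 − z₀) − w = 6 − w.
f(z) = 1/(6 − w)^2 = (1/(6)^2) · (1 − w/(6))^{−2}.
By the binomial series (1−u)^{−2} = Σ_{n≥0} C(n+1, 1) u^n for |u|<1, with u = w/(6):
  c_n = C(n+1, 1) / (6)^(n+2).
  c_0 = 1/(6)^2 = 1/36.
  c_1 = 2/(6)^3 = 1/108.
  c_2 = 3/(6)^4 = 1/432.
The series is valid for |w/d| < 1, i.e. |z − z₀| < |d|.
Radius of convergence: R = |4 − z₀| = |6| = 6 (distance from z₀ to the singularity z = 4).

c_0 = 1/36, c_1 = 1/108, c_2 = 1/432; R = 6.


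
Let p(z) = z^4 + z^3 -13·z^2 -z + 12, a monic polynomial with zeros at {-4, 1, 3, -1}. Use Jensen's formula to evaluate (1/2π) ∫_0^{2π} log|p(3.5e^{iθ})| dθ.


Zeros: -4, -1, 1, 3; r = 3.5.
Inside |z| < r: -1, 1, 3. Outside (|z| ≥ r): -4.
p(0) = 12, so log|p(0)| = log(12) = 2.4849.
Apply Jensen: I(r) = log|p(0)| + Σ_k log(r/|z_k|), summed over zeros inside |z| < r.
  log(r/|z_k|) for z_k = 1: log(3.5/1) = 1.2528
  log(r/|z_k|) for z_k = 3: log(3.5/3) = 0.1542
  log(r/|z_k|) for z_k = -1: log(3.5/1) = 1.2528
  Outside zeros (-4) contribute nothing to the Jensen sum.
Sum over inside zeros: 2.6597.
I(r) = log|p(0)| + (inside sum) = 2.4849 + 2.6597 = 5.1446.
Note: since some zeros are outside |z| ≤ r, the simplified n·log(r) form does NOT apply — only the inside zeros contribute.

I(r) ≈ 5.1446.


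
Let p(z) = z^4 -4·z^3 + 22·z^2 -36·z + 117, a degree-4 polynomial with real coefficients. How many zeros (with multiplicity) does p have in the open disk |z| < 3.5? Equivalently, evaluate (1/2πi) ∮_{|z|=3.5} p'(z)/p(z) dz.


The zeros of p are: (0 + 3i), (0 - 3i), (2 + 3i), (2 - 3i).
Their magnitudes are: 3, 3, 3.606, 3.606.
Zeros with |z| < R = 3.5: (0 + 3i), (0 - 3i).
Count = 2.
By the argument principle, (1/2πi) ∮_{|z|=R} p'(z)/p(z) dz equals exactly this count.

Number of zeros inside |z| < 3.5: 2.


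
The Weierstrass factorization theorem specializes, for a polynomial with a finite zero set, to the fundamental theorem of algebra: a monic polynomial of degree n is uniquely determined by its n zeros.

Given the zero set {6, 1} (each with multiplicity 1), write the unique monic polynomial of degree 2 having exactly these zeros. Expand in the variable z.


The polynomial is p(z) = ∏_{α ∈ S} (z − α), where S = {6, 1}.
Expanding the product yields: p(z) = z^2 -7·z + 6.
The resulting polynomial has degree 2 and real coefficients as required.

p(z) = z^2 -7·z + 6.


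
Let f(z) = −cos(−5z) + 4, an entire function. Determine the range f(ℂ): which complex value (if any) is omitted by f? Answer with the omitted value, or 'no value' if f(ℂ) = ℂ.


Little Picard bounds the complement of f(ℂ) to at most one point.
cos is entire and surjective onto ℂ: for every w ∈ ℂ, cos(ζ) = w has a solution ζ ∈ ℂ (e.g., via the complex inverse arccos). With ζ = −5z this gives z = ζ/(-5). Then -1·cos(−5z) takes every value in -1·ℂ = ℂ, and adding 4 is a bijection of ℂ. So f is surjective and omits no value. (Note: only on the real line is cos bounded by [−1, 1].)

Omitted value: no value.


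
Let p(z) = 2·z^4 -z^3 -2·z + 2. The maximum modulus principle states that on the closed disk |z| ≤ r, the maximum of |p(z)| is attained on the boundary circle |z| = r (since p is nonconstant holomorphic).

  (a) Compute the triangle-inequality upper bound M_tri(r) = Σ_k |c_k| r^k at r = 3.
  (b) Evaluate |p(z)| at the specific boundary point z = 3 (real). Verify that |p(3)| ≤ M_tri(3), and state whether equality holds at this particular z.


Coefficients: c_0 = 2, c_1 = -2, c_2 = 0, c_3 = -1, c_4 = 2. Radius r = 3.
Part (a). Triangle bound: M_tri(r) = Σ_k |c_k| r^k
  = |2|·3^0 + |-2|·3^1 + |0|·3^2 + |-1|·3^3 + |2|·3^4
  = 2 + 6 + 0 + 27 + 162 = 197.
This bounds M(r) := max_{|z|=r} |p(z)| from above; equality holds iff all terms c_k z^k can be made to align in phase at a single z on |z|=r.
Part (b). At z = 3 (real, on the circle |z| = r):
  p(3) = (2)·3^0 + (-2)·3^1 + (0)·3^2 + (-1)·3^3 + (2)·3^4 = 131.
  |p(3)| = 131.
Check: |p(3)| = 131 ≤ 197 = M_tri(3). ✓ Equality does not hold at z = 3 (the coefficients have mixed signs, so the terms do not all align in phase there).

M_tri(3) = 197; |p(3)| = 131; equality at z=3: no.


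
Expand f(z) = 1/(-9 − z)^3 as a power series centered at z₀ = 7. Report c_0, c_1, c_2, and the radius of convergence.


Let w = z − z₀, so z = z₀ + w.
Then -9 − z = -9 − (z₀ + w) = (-9 − z₀) − w = -16 − w.
f(z) = 1/(-16 − w)^3 = (1/(-16)^3) · (1 − w/(-16))^{−3}.
By the binomial series (1−u)^{−3} = Σ_{n≥0} C(n+2, 2) u^n for |u|<1, with u = w/(-16):
  c_n = C(n+2, 2) / (-16)^(n+3).
  c_0 = 1/(-16)^3 = -1/4096.
  c_1 = 3/(-16)^4 = 3/65536.
  c_2 = 6/(-16)^5 = -3/524288.
The series is valid for |w/d| < 1, i.e. |z − z₀| < |d|.
Radius of convergence: R = |-9 − z₀| = |-16| = 16 (distance from z₀ to the singularity z = -9).

c_0 = -1/4096, c_1 = 3/65536, c_2 = -3/524288; R = 16.


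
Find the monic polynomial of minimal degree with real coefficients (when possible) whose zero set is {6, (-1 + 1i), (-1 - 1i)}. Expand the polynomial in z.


The polynomial is p(z) = ∏_{α ∈ S} (z − α), where S = {6, (-1 + 1i), (-1 - 1i)}.
Expanding the product yields: p(z) = z^3 -4·z^2 -10·z -12.
Note conjugate pairs combine to real quadratics: (z − (-1+1i))(z − (-1−1i)) = z² + 2z + 2.
The resulting polynomial has degree 3 and real coefficients as required.

p(z) = z^3 -4·z^2 -10·z -12.


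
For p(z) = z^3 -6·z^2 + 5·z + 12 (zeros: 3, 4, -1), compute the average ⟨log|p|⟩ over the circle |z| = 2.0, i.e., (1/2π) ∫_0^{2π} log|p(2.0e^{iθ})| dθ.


Zeros: -1, 3, 4; r = 2.0.
Inside |z| < r: -1. Outside (|z| ≥ r): 3, 4.
p(0) = 12, so log|p(0)| = log(12) = 2.4849.
Apply Jensen: I(r) = log|p(0)| + Σ_k log(r/|z_k|), summed over zeros inside |z| < r.
  log(r/|z_k|) for z_k = -1: log(2.0/1) = 0.6931
  Outside zeros (3, 4) contribute nothing to the Jensen sum.
Sum over inside zeros: 0.6931.
I(r) = log|p(0)| + (inside sum) = 2.4849 + 0.6931 = 3.1781.
Note: since some zeros are outside |z| ≤ r, the simplified n·log(r) form does NOT apply — only the inside zeros contribute.

I(r) ≈ 3.1781.


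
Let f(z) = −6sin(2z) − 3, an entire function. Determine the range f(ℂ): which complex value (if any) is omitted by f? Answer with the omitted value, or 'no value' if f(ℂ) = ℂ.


Little Picard bounds the complement of f(ℂ) to at most one point.
sin is entire and surjective onto ℂ: for every w ∈ ℂ, sin(ζ) = w has a solution ζ ∈ ℂ (e.g., via the complex inverse arcsin). With ζ = 2z this gives z = ζ/(2). Then -6·sin(2z) takes every value in -6·ℂ = ℂ, and adding -3 is a bijection of ℂ. So f is surjective and omits no value. (Note: only on the real line is sin bounded by [−1, 1].)

Omitted value: no value.


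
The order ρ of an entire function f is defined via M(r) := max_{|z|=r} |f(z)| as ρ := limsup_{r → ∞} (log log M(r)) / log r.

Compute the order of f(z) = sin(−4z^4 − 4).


Write sin(w) = (e^{iw} ± e^{−iw})/(2 or 2i), so |sin(w)| ≤ e^{|w|}. With w = −4z^4 − 4, |w| ≤ 4r^4 + 4 on |z|=r, giving M(r) ≤ e^{4r^4 + 4} and ρ ≤ 4. For the lower bound, choose z on |z|=r with -4z^4 purely imaginary of modulus 4r^4; then |sin(−4z^4 − 4)| grows like e^{4r^4}/2, so ρ ≥ 4. Hence ρ = 4.
Therefore ρ = 4.

Order ρ = 4.


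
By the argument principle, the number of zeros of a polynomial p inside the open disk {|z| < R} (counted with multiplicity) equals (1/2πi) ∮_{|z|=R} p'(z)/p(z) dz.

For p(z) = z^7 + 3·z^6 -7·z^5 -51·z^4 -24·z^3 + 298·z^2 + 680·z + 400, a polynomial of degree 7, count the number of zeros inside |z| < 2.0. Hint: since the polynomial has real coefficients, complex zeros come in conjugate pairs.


The zeros of p are: (3 + 1i), (3 - 1i), (-2 + 2i), (-2 - 2i), (-2 + 1i), (-2 - 1i), -1.
Their magnitudes are: 3.162, 3.162, 2.828, 2.828, 2.236, 2.236, 1.
Zeros with |z| < R = 2.0: -1.
Count = 1.
By the argument principle, (1/2πi) ∮_{|z|=R} p'(z)/p(z) dz equals exactly this count.

Number of zeros inside |z| < 2.0: 1.


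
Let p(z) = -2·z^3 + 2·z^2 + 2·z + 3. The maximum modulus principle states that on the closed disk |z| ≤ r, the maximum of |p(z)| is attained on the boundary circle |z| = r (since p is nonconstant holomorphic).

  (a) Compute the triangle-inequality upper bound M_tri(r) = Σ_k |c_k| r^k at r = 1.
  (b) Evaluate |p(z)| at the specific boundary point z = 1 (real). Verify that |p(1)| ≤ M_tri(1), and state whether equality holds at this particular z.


Coefficients: c_0 = 3, c_1 = 2, c_2 = 2, c_3 = -2. Radius r = 1.
Part (a). Triangle bound: M_tri(r) = Σ_k |c_k| r^k
  = |3|·1^0 + |2|·1^1 + |2|·1^2 + |-2|·1^3
  = 3 + 2 + 2 + 2 = 9.
This bounds M(r) := max_{|z|=r} |p(z)| from above; equality holds iff all terms c_k z^k can be made to align in phase at a single z on |z|=r.
Part (b). At z = 1 (real, on the circle |z| = r):
  p(1) = (3)·1^0 + (2)·1^1 + (2)·1^2 + (-2)·1^3 = 5.
  |p(1)| = 5.
Check: |p(1)| = 5 ≤ 9 = M_tri(1). ✓ Equality does not hold at z = 1 (the coefficients have mixed signs, so the terms do not all align in phase there).

M_tri(1) = 9; |p(1)| = 5; equality at z=1: no.


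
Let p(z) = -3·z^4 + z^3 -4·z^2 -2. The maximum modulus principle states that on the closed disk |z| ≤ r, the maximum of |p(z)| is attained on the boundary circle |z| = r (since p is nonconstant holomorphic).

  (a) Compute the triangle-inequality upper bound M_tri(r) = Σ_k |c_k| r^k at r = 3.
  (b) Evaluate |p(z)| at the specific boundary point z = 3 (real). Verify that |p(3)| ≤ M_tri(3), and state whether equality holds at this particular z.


Coefficients: c_0 = -2, c_1 = 0, c_2 = -4, c_3 = 1, c_4 = -3. Radius r = 3.
Part (a). Triangle bound: M_tri(r) = Σ_k |c_k| r^k
  = |-2|·3^0 + |0|·3^1 + |-4|·3^2 + |1|·3^3 + |-3|·3^4
  = 2 + 0 + 36 + 27 + 243 = 308.
This bounds M(r) := max_{|z|=r} |p(z)| from above; equality holds iff all terms c_k z^k can be made to align in phase at a single z on |z|=r.
Part (b). At z = 3 (real, on the circle |z| = r):
  p(3) = (-2)·3^0 + (0)·3^1 + (-4)·3^2 + (1)·3^3 + (-3)·3^4 = -254.
  |p(3)| = 254.
Check: |p(3)| = 254 ≤ 308 = M_tri(3). ✓ Equality does not hold at z = 3 (the coefficients have mixed signs, so the terms do not all align in phase there).

M_tri(3) = 308; |p(3)| = 254; equality at z=3: no.


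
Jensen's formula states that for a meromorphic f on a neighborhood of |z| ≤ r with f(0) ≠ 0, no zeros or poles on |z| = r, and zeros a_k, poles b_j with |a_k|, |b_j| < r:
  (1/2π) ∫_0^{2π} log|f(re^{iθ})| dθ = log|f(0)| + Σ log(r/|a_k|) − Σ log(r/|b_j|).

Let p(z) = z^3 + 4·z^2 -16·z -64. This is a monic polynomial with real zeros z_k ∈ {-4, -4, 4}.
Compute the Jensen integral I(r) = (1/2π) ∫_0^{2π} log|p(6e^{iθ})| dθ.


Zeros: -4, -4, 4; r = 6.
Inside |z| < r: -4, -4, 4. Outside (|z| ≥ r): ∅.
p(0) = -64, so log|p(0)| = log(64) = 4.1589.
Apply Jensen: I(r) = log|p(0)| + Σ_k log(r/|z_k|), summed over zeros inside |z| < r.
  log(r/|z_k|) for z_k = -4: log(6/4) = 0.4055
  log(r/|z_k|) for z_k = -4: log(6/4) = 0.4055
  log(r/|z_k|) for z_k = 4: log(6/4) = 0.4055
Sum over inside zeros: 1.2164.
I(r) = log|p(0)| + (inside sum) = 4.1589 + 1.2164 = 5.3753.
Closed form (all zeros inside, monic): I(r) = n·log(r) = 3·log(6) = 5.3753. ✓

I(r) ≈ 5.3753.


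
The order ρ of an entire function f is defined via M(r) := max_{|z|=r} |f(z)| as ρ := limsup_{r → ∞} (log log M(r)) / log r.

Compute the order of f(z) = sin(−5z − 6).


sin(w) is a linear combination of e^{iw} and e^{−iw} (or e^w, e^{−w} in the hyperbolic case), so |sin(w)| ≤ e^{|w|}. With w = −5z − 6, |w| ≤ 5|z| + 6 = 5r + 6 on |z| = r, giving M(r) ≤ e^{5r + 6}, so ρ ≤ 1. On a suitable ray (z = it for sin/cos; z = t for sinh/cosh, t real → ∞), |sin(−5z − 6)| grows like e^{5|t|}/2, so ρ ≥ 1. Hence ρ = 1.
Therefore ρ = 1.

Order ρ = 1.


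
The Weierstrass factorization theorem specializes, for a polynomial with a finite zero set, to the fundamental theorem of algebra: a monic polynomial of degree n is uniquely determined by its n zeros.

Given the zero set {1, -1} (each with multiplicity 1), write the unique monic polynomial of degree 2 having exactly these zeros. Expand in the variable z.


The polynomial is p(z) = ∏_{α ∈ S} (z − α), where S = {1, -1}.
Expanding the product yields: p(z) = z^2 -1.
The resulting polynomial has degree 2 and real coefficients as required.

p(z) = z^2 -1.


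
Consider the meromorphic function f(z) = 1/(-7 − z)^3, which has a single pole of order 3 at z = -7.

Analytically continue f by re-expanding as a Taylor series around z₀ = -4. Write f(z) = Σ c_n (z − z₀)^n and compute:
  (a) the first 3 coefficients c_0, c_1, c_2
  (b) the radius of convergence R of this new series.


Let w = z − z₀, so z = z₀ + w.
Then -7 − z = -7 − (z₀ + w) = (-7 − z₀) − w = -3 − w.
f(z) = 1/(-3 − w)^3 = (1/(-3)^3) · (1 − w/(-3))^{−3}.
By the binomial series (1−u)^{−3} = Σ_{n≥0} C(n+2, 2) u^n for |u|<1, with u = w/(-3):
  c_n = C(n+2, 2) / (-3)^(n+3).
  c_0 = 1/(-3)^3 = -1/27.
  c_1 = 3/(-3)^4 = 1/27.
  c_2 = 6/(-3)^5 = -2/81.
The series is valid for |w/d| < 1, i.e. |z − z₀| < |d|.
Radius of convergence: R = |-7 − z₀| = |-3| = 3 (distance from z₀ to the singularity z = -7).

c_0 = -1/27, c_1 = 1/27, c_2 = -2/81; R = 3.


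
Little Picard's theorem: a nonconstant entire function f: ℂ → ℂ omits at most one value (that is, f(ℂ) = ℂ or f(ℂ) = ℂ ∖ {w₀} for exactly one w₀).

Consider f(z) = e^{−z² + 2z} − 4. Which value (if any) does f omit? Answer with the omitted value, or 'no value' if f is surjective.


Little Picard bounds the complement of f(ℂ) to at most one point.
The exponent g(z) = −z² + 2z is a nonconstant polynomial, hence surjective onto ℂ. So e^{g(z)} takes every value in {e^w : w ∈ ℂ} = ℂ ∖ {0}. Adding -4 shifts the range to ℂ ∖ {-4}. f omits exactly -4.

Omitted value: -4.


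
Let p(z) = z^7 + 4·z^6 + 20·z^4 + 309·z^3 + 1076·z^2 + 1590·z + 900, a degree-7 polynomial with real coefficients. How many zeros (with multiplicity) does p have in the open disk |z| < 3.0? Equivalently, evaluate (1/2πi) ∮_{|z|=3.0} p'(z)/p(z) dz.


The zeros of p are: (-2 + 1i), (-2 - 1i), (3 + 3i), (3 - 3i), -2, (-2 + 1i), (-2 - 1i).
Their magnitudes are: 2.236, 2.236, 4.243, 4.243, 2, 2.236, 2.236.
Zeros with |z| < R = 3.0: (-2 + 1i), (-2 - 1i), -2, (-2 + 1i), (-2 - 1i).
Count = 5.
By the argument principle, (1/2πi) ∮_{|z|=R} p'(z)/p(z) dz equals exactly this count.

Number of zeros inside |z| < 3.0: 5.


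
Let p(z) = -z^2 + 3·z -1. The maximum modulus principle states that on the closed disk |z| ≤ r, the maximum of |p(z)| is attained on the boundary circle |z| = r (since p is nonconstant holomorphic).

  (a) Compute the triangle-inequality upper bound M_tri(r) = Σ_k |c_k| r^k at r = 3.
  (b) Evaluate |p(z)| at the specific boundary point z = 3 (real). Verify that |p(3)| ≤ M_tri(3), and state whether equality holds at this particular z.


Coefficients: c_0 = -1, c_1 = 3, c_2 = -1. Radius r = 3.
Part (a). Triangle bound: M_tri(r) = Σ_k |c_k| r^k
  = |-1|·3^0 + |3|·3^1 + |-1|·3^2
  = 1 + 9 + 9 = 19.
This bounds M(r) := max_{|z|=r} |p(z)| from above; equality holds iff all terms c_k z^k can be made to align in phase at a single z on |z|=r.
Part (b). At z = 3 (real, on the circle |z| = r):
  p(3) = (-1)·3^0 + (3)·3^1 + (-1)·3^2 = -1.
  |p(3)| = 1.
Check: |p(3)| = 1 ≤ 19 = M_tri(3). ✓ Equality does not hold at z = 3 (the coefficients have mixed signs, so the terms do not all align in phase there).

M_tri(3) = 19; |p(3)| = 1; equality at z=3: no.


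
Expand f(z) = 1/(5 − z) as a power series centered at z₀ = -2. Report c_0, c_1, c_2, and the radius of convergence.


Let w = z − z₀, so z = z₀ + w.
Then 5 − z = 5 − (z₀ + w) = (5 − z₀) − w = 7 − w.
f(z) = 1/(7 − w) = (1/(7)) · 1/(1 − w/(7)) = Σ_{n≥0} w^n / (7)^(n+1).
So c_n = 1/(7)^(n+1):
  c_0 = 1/(7)^1 = 1/7.
  c_1 = 1/(7)^2 = 1/49.
  c_2 = 1/(7)^3 = 1/343.
The series is valid for |w/d| < 1, i.e. |z − z₀| < |d|.
Radius of convergence: R = |5 − z₀| = |7| = 7 (distance from z₀ to the singularity z = 5).

c_0 = 1/7, c_1 = 1/49, c_2 = 1/343; R = 7.


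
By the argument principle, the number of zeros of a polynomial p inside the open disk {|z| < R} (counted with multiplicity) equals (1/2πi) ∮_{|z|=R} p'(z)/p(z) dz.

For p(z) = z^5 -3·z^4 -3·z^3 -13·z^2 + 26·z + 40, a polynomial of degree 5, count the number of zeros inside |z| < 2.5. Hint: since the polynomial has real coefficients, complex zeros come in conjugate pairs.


The zeros of p are: 4, 2, -1, (-1 + 2i), (-1 - 2i).
Their magnitudes are: 4, 2, 1, 2.236, 2.236.
Zeros with |z| < R = 2.5: 2, -1, (-1 + 2i), (-1 - 2i).
Count = 4.
By the argument principle, (1/2πi) ∮_{|z|=R} p'(z)/p(z) dz equals exactly this count.

Number of zeros inside |z| < 2.5: 4.


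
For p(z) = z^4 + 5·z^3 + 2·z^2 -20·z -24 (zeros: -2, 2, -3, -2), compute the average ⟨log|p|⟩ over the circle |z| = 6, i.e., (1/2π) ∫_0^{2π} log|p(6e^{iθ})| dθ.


Zeros: -3, -2, -2, 2; r = 6.
Inside |z| < r: -3, -2, -2, 2. Outside (|z| ≥ r): ∅.
p(0) = -24, so log|p(0)| = log(24) = 3.1781.
Apply Jensen: I(r) = log|p(0)| + Σ_k log(r/|z_k|), summed over zeros inside |z| < r.
  log(r/|z_k|) for z_k = -2: log(6/2) = 1.0986
  log(r/|z_k|) for z_k = 2: log(6/2) = 1.0986
  log(r/|z_k|) for z_k = -3: log(6/3) = 0.6931
  log(r/|z_k|) for z_k = -2: log(6/2) = 1.0986
Sum over inside zeros: 3.9890.
I(r) = log|p(0)| + (inside sum) = 3.1781 + 3.9890 = 7.1670.
Closed form (all zeros inside, monic): I(r) = n·log(r) = 4·log(6) = 7.1670. ✓

I(r) ≈ 7.1670.


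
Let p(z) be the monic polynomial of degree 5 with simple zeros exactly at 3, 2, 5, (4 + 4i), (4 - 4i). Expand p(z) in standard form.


The polynomial is p(z) = ∏_{α ∈ S} (z − α), where S = {3, 2, 5, (4 + 4i), (4 - 4i)}.
Expanding the product yields: p(z) = z^5 -18·z^4 + 143·z^3 -598·z^2 + 1232·z -960.
Note conjugate pairs combine to real quadratics: (z − (4+4i))(z − (4−4i)) = z² − 8z + 32.
The resulting polynomial has degree 5 and real coefficients as required.

p(z) = z^5 -18·z^4 + 143·z^3 -598·z^2 + 1232·z -960.


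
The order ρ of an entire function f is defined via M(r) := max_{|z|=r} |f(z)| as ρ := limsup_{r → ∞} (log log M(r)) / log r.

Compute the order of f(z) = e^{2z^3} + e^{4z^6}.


Each summand is entire of order 3 and 6 respectively (as in the single-exponential case). The order of a sum is at most the max of the orders, so ρ ≤ 6. For the lower bound: on |z|=r choose arg z so that 4z^6 is real positive; then |e^{4z^6}| = e^{4r^6} while |e^{2z^3}| ≤ e^{2r^3} = o(e^{4r^6}). So |f| ≥ e^{4r^6}(1 − o(1)) and ρ ≥ 6. Hence ρ = max(3, 6) = 6.
Therefore ρ = 6.

Order ρ = 6.


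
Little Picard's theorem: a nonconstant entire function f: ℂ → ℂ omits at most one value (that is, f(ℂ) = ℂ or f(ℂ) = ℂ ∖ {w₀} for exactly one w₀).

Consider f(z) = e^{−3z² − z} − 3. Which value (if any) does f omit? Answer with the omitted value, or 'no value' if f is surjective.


Little Picard bounds the complement of f(ℂ) to at most one point.
The exponent g(z) = −3z² − z is a nonconstant polynomial, hence surjective onto ℂ. So e^{g(z)} takes every value in {e^w : w ∈ ℂ} = ℂ ∖ {0}. Adding -3 shifts the range to ℂ ∖ {-3}. f omits exactly -3.

Omitted value: -3.


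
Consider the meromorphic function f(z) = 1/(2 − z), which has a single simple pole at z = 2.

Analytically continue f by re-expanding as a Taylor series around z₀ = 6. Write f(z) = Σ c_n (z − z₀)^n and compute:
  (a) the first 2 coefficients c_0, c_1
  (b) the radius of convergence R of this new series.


Let w = z − z₀, so z = z₀ + w.
Then 2 − z = 2 − (z₀ + w) = (2 − z₀) − w = -4 − w.
f(z) = 1/(-4 − w) = (1/(-4)) · 1/(1 − w/(-4)) = Σ_{n≥0} w^n / (-4)^(n+1).
So c_n = 1/(-4)^(n+1):
  c_0 = 1/(-4)^1 = -1/4.
  c_1 = 1/(-4)^2 = 1/16.
The series is valid for |w/d| < 1, i.e. |z − z₀| < |d|.
Radius of convergence: R = |2 − z₀| = |-4| = 4 (distance from z₀ to the singularity z = 2).

c_0 = -1/4, c_1 = 1/16; R = 4.


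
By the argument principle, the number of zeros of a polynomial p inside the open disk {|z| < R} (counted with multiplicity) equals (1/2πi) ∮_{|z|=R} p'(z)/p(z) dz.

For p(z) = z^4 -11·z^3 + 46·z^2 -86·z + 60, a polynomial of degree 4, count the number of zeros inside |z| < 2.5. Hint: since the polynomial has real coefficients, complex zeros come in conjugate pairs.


The zeros of p are: 2, (3 + 1i), (3 - 1i), 3.
Their magnitudes are: 2, 3.162, 3.162, 3.
Zeros with |z| < R = 2.5: 2.
Count = 1.
By the argument principle, (1/2πi) ∮_{|z|=R} p'(z)/p(z) dz equals exactly this count.

Number of zeros inside |z| < 2.5: 1.


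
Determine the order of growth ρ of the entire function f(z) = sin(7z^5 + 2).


Write sin(w) = (e^{iw} ± e^{−iw})/(2 or 2i), so |sin(w)| ≤ e^{|w|}. With w = 7z^5 + 2, |w| ≤ 7r^5 + 2 on |z|=r, giving M(r) ≤ e^{7r^5 + 2} and ρ ≤ 5. For the lower bound, choose z on |z|=r with 7z^5 purely imaginary of modulus 7r^5; then |sin(7z^5 + 2)| grows like e^{7r^5}/2, so ρ ≥ 5. Hence ρ = 5.
Therefore ρ = 5.

Order ρ = 5.


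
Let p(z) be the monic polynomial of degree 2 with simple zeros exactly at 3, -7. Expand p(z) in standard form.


The polynomial is p(z) = ∏_{α ∈ S} (z − α), where S = {3, -7}.
Expanding the product yields: p(z) = z^2 + 4·z -21.
The resulting polynomial has degree 2 and real coefficients as required.

p(z) = z^2 + 4·z -21.


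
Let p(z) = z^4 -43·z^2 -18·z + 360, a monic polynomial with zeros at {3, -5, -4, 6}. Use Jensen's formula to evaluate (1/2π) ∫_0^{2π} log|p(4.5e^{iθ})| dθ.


Zeros: -5, -4, 3, 6; r = 4.5.
Inside |z| < r: -4, 3. Outside (|z| ≥ r): -5, 6.
p(0) = 360, so log|p(0)| = log(360) = 5.8861.
Apply Jensen: I(r) = log|p(0)| + Σ_k log(r/|z_k|), summed over zeros inside |z| < r.
  log(r/|z_k|) for z_k = 3: log(4.5/3) = 0.4055
  log(r/|z_k|) for z_k = -4: log(4.5/4) = 0.1178
  Outside zeros (-5, 6) contribute nothing to the Jensen sum.
Sum over inside zeros: 0.5232.
I(r) = log|p(0)| + (inside sum) = 5.8861 + 0.5232 = 6.4094.
Note: since some zeros are outside |z| ≤ r, the simplified n·log(r) form does NOT apply — only the inside zeros contribute.

I(r) ≈ 6.4094.


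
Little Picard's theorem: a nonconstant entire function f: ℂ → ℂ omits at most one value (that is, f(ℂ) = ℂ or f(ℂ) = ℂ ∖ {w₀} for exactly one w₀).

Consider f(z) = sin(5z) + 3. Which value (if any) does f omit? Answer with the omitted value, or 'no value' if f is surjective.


Little Picard bounds the complement of f(ℂ) to at most one point.
sin is entire and surjective onto ℂ: for every w ∈ ℂ, sin(ζ) = w has a solution ζ ∈ ℂ (e.g., via the complex inverse arcsin). With ζ = 5z this gives z = ζ/(5). Then 1·sin(5z) takes every value in 1·ℂ = ℂ, and adding 3 is a bijection of ℂ. So f is surjective and omits no value. (Note: only on the real line is sin bounded by [−1, 1].)

Omitted value: no value.


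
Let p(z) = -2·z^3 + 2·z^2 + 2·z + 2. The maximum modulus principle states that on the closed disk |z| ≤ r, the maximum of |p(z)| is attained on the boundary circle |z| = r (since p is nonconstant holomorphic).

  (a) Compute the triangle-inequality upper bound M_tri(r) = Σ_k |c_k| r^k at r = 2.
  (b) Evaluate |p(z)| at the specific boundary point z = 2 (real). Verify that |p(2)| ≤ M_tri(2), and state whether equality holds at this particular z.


Coefficients: c_0 = 2, c_1 = 2, c_2 = 2, c_3 = -2. Radius r = 2.
Part (a). Triangle bound: M_tri(r) = Σ_k |c_k| r^k
  = |2|·2^0 + |2|·2^1 + |2|·2^2 + |-2|·2^3
  = 2 + 4 + 8 + 16 = 30.
This bounds M(r) := max_{|z|=r} |p(z)| from above; equality holds iff all terms c_k z^k can be made to align in phase at a single z on |z|=r.
Part (b). At z = 2 (real, on the circle |z| = r):
  p(2) = (2)·2^0 + (2)·2^1 + (2)·2^2 + (-2)·2^3 = -2.
  |p(2)| = 2.
Check: |p(2)| = 2 ≤ 30 = M_tri(2). ✓ Equality does not hold at z = 2 (the coefficients have mixed signs, so the terms do not all align in phase there).

M_tri(2) = 30; |p(2)| = 2; equality at z=2: no.


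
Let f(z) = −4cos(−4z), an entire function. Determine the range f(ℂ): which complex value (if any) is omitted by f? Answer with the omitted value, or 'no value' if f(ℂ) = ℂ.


Little Picard bounds the complement of f(ℂ) to at most one point.
cos is entire and surjective onto ℂ: for every w ∈ ℂ, cos(ζ) = w has a solution ζ ∈ ℂ (e.g., via the complex inverse arccos). With ζ = −4z this gives z = ζ/(-4). Then -4·cos(−4z) takes every value in -4·ℂ = ℂ, and adding 0 is a bijection of ℂ. So f is surjective and omits no value. (Note: only on the real line is cos bounded by [−1, 1].)

Omitted value: no value.


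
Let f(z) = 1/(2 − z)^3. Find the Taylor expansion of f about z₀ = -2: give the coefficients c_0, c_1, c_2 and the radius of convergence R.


Let w = z − z₀, so z = z₀ + w.
Then 2 − z = 2 − (z₀ + w) = (2 − z₀) − w = 4 − w.
f(z) = 1/(4 − w)^3 = (1/(4)^3) · (1 − w/(4))^{−3}.
By the binomial series (1−u)^{−3} = Σ_{n≥0} C(n+2, 2) u^n for |u|<1, with u = w/(4):
  c_n = C(n+2, 2) / (4)^(n+3).
  c_0 = 1/(4)^3 = 1/64.
  c_1 = 3/(4)^4 = 3/256.
  c_2 = 6/(4)^5 = 3/512.
The series is valid for |w/d| < 1, i.e. |z − z₀| < |d|.
Radius of convergence: R = |2 − z₀| = |4| = 4 (distance from z₀ to the singularity z = 2).

c_0 = 1/64, c_1 = 3/256, c_2 = 3/512; R = 4.


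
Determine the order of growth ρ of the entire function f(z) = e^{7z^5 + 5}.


|e^{7z^5 + 5}| = e^{Re(7·z^5) + 5} ≤ e^{7|z|^5 + 5} = e^{7r^5 + 5} on |z| = r, so ρ ≤ 5. Choosing z on |z|=r so that 7·z^5 is real positive (always possible by picking arg z appropriately) gives |f(z)| = e^{7r^5 + 5}, matching the bound. The additive constant 5 does not affect log log M(r) ~ 5·log r. Hence ρ = 5.
Therefore ρ = 5.

Order ρ = 5.


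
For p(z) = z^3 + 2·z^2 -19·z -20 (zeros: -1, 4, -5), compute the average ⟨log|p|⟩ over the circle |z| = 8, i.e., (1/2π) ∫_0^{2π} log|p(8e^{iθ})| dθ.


Zeros: -5, -1, 4; r = 8.
Inside |z| < r: -5, -1, 4. Outside (|z| ≥ r): ∅.
p(0) = -20, so log|p(0)| = log(20) = 2.9957.
Apply Jensen: I(r) = log|p(0)| + Σ_k log(r/|z_k|), summed over zeros inside |z| < r.
  log(r/|z_k|) for z_k = -1: log(8/1) = 2.0794
  log(r/|z_k|) for z_k = 4: log(8/4) = 0.6931
  log(r/|z_k|) for z_k = -5: log(8/5) = 0.4700
Sum over inside zeros: 3.2426.
I(r) = log|p(0)| + (inside sum) = 2.9957 + 3.2426 = 6.2383.
Closed form (all zeros inside, monic): I(r) = n·log(r) = 3·log(8) = 6.2383. ✓

I(r) ≈ 6.2383.


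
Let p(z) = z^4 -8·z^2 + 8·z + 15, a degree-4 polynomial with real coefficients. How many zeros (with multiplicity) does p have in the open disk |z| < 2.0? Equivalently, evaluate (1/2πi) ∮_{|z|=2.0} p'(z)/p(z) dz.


The zeros of p are: -3, -1, (2 + 1i), (2 - 1i).
Their magnitudes are: 3, 1, 2.236, 2.236.
Zeros with |z| < R = 2.0: -1.
Count = 1.
By the argument principle, (1/2πi) ∮_{|z|=R} p'(z)/p(z) dz equals exactly this count.

Number of zeros inside |z| < 2.0: 1.


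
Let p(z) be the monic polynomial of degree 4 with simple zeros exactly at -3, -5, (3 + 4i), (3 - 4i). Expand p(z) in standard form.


The polynomial is p(z) = ∏_{α ∈ S} (z − α), where S = {-3, -5, (3 + 4i), (3 - 4i)}.
Expanding the product yields: p(z) = z^4 + 2·z^3 -8·z^2 + 110·z + 375.
Note conjugate pairs combine to real quadratics: (z − (3+4i))(z − (3−4i)) = z² − 6z + 25.
The resulting polynomial has degree 4 and real coefficients as required.

p(z) = z^4 + 2·z^3 -8·z^2 + 110·z + 375.


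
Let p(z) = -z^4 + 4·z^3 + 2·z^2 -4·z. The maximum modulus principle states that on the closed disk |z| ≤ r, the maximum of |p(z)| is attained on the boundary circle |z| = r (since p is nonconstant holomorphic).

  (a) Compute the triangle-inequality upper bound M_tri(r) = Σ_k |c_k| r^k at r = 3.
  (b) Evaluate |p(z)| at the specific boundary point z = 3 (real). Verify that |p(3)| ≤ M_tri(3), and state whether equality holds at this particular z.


Coefficients: c_0 = 0, c_1 = -4, c_2 = 2, c_3 = 4, c_4 = -1. Radius r = 3.
Part (a). Triangle bound: M_tri(r) = Σ_k |c_k| r^k
  = |0|·3^0 + |-4|·3^1 + |2|·3^2 + |4|·3^3 + |-1|·3^4
  = 0 + 12 + 18 + 108 + 81 = 219.
This bounds M(r) := max_{|z|=r} |p(z)| from above; equality holds iff all terms c_k z^k can be made to align in phase at a single z on |z|=r.
Part (b). At z = 3 (real, on the circle |z| = r):
  p(3) = (0)·3^0 + (-4)·3^1 + (2)·3^2 + (4)·3^3 + (-1)·3^4 = 33.
  |p(3)| = 33.
Check: |p(3)| = 33 ≤ 219 = M_tri(3). ✓ Equality does not hold at z = 3 (the coefficients have mixed signs, so the terms do not all align in phase there).

M_tri(3) = 219; |p(3)| = 33; equality at z=3: no.
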